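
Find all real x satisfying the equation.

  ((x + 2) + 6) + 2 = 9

Step 1. [((x + 2) + 6) + 2 = 9] peel the +2: subtract 2 from each side ⇒ sub: (x + 2) + 6 = 7.
Step 2. [(x + 2) + 6 = 7] +6 is outermost — subtract 6 both sides ⇒ sub: x + 2 = 1.
Step 3. [x + 2 = 1] +2 is outermost — subtract 2 both sides ⇒ sub: x = -1.

Answer: x ∈ {-1}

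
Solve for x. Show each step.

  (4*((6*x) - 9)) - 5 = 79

Step 1. [(4*((6*x) - 9)) - 5 = 79] add 5: x sits inside (… - 5) ⇒ sub: 4*((6*x) - 9) = 84.
Step 2. [4*((6*x) - 9) = 84] 4 out front; divide by 4. So div: (6*x) - 9 = 21.
Step 3. [(6*x) - 9 = 21] peel the -9: add 9 from each side. So sub: 6*x = 30.
Step 4. [6*x = 30] 6·(inner) — divide through by 6. So div: x = 5.

Answer: x ∈ {5}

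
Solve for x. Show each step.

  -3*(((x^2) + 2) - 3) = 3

Step 1. [-3*(((x^2) + 2) - 3) = 3] leading coefficient -3: divide by -3. So div: ((x^2) + 2) - 3 = -1.
Step 2. [((x^2) + 2) - 3 = -1] -3 is outermost — add 3 both sides ⇒ sub: (x^2) + 2 = 2.
Step 3. [(x^2) + 2 = 2] peel the +2: subtract 2 from each side. So sub: x^2 = 0.
Step 4. [x^2 = 0] LHS squared, RHS 0 ≥ 0: apply √ (±) ⇒ sqrt: x = 0.

Answer: x ∈ {0}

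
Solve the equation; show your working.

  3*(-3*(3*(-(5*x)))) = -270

Step 1. [3*(-3*(3*(-(5*x)))) = -270] leading coefficient 3: divide by 3. So div: -3*(3*(-(5*x))) = -90.
Step 2. [-3*(3*(-(5*x))) = -90] -3 out front; divide by -3 ⇒ div: 3*(-(5*x)) = 30.
Step 3. [3*(-(5*x)) = 30] LHS = 3·(…); ÷3 both sides ⇒ div: -(5*x) = 10.
Step 4. [-(5*x) = 10] LHS negated; negate both sides ⇒ neg: 5*x = -10.
Step 5. [5*x = -10] 5·(inner) — divide through by 5, so div: x = -2.

Answer: x ∈ {-2}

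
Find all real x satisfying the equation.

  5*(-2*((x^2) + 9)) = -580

Step 1. [5*(-2*((x^2) + 9)) = -580] divide by the outer 5. So div: -2*((x^2) + 9) = -116.
Step 2. [-2*((x^2) + 9) = -116] -2·(inner) — divide through by -2, so div: (x^2) + 9 = 58.
Step 3. [(x^2) + 9 = 58] peel the +9: subtract 9 from each side ⇒ sub: x^2 = 49.
Step 4. [x^2 = 49] LHS squared, RHS 49 ≥ 0: apply √ (±), so sqrt: x = 7 or -7.

Answer: x ∈ {-7, 7}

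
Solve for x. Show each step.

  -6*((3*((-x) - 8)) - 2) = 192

Step 1. [-6*((3*((-x) - 8)) - 2) = 192] leading coefficient -6: divide by -6, so div: (3*((-x) - 8)) - 2 = -32.
Step 2. [(3*((-x) - 8)) - 2 = -32] 2 comes off first (add 2), so sub: 3*((-x) - 8) = -30.
Step 3. [3*((-x) - 8) = -30] 3 out front; divide by 3 ⇒ div: (-x) - 8 = -10.
Step 4. [(-x) - 8 = -10] peel the -8: add 8 from each side. So sub: -x = -2.
Step 5. [-x = -2] flip signs both sides ⇒ neg: x = 2.

Answer: x ∈ {2}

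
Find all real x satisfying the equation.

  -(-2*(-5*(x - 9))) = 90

Step 1. [-(-2*(-5*(x - 9))) = 90] flip signs both sides ⇒ neg: -2*(-5*(x - 9)) = -90.
Step 2. [-2*(-5*(x - 9)) = -90] LHS = -2·(…); ÷-2 both sides, so div: -5*(x - 9) = 45.
Step 3. [-5*(x - 9) = 45] LHS = -5·(…); ÷-5 both sides. So div: x - 9 = -9.
Step 4. [x - 9 = -9] the outer -9 inverts by adding 9, so sub: x = 0.

Answer: x ∈ {0}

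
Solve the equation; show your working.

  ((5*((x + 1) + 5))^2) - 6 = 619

Step 1. [((5*((x + 1) + 5))^2) - 6 = 619] peel the -6: add 6 from each side, so sub: (5*((x + 1) + 5))^2 = 625.
Step 2. [(5*((x + 1) + 5))^2 = 625] 625 ≥ 0, LHS is (·)² — take ±√ ⇒ sqrt: 5*((x + 1) + 5) = 25 or -25.
Step 3. [5*((x + 1) + 5) = 25 or -25] 5·(inner) — divide through by 5 ⇒ div: (x + 1) + 5 = 5 or -5.
Step 4. [(x + 1) + 5 = 5 or -5] subtract 5: x sits inside (… + 5). So sub: x + 1 = 0 or -10.
Step 5. [x + 1 = 0 or -10] +1 is outermost — subtract 1 both sides. So sub: x = -1 or -11.

Answer: x ∈ {-11, -1}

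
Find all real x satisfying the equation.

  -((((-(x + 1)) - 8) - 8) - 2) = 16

Step 1. [-((((-(x + 1)) - 8) - 8) - 2) = 16] flip signs both sides, so neg: (((-(x + 1)) - 8) - 8) - 2 = -16.
Step 2. [(((-(x + 1)) - 8) - 8) - 2 = -16] 2 comes off first (add 2) ⇒ sub: ((-(x + 1)) - 8) - 8 = -14.
Step 3. [((-(x + 1)) - 8) - 8 = -14] add 8: x sits inside (… - 8) ⇒ sub: (-(x + 1)) - 8 = -6.
Step 4. [(-(x + 1)) - 8 = -6] -8 is outermost — add 8 both sides. So sub: -(x + 1) = 2.
Step 5. [-(x + 1) = 2] LHS negated; negate both sides. So neg: x + 1 = -2.
Step 6. [x + 1 = -2] +1 is outermost — subtract 1 both sides. So sub: x = -3.

Answer: x ∈ {-3}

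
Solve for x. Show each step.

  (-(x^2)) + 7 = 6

Step 1. [(-(x^2)) + 7 = 6] subtract 7: x sits inside (… + 7), so sub: -(x^2) = -1.
Step 2. [-(x^2) = -1] leading − — multiply by −1 ⇒ neg: x^2 = 1.
Step 3. [x^2 = 1] √ both sides: 1 ≥ 0 gives two branches ⇒ sqrt: x = 1 or -1.

Answer: x ∈ {-1, 1}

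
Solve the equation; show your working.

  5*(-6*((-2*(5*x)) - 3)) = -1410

Step 1. [5*(-6*((-2*(5*x)) - 3)) = -1410] leading coefficient 5: divide by 5 ⇒ div: -6*((-2*(5*x)) - 3) = -282.
Step 2. [-6*((-2*(5*x)) - 3) = -282] -6 out front; divide by -6. So div: (-2*(5*x)) - 3 = 47.
Step 3. [(-2*(5*x)) - 3 = 47] 3 comes off first (add 3). So sub: -2*(5*x) = 50.
Step 4. [-2*(5*x) = 50] -2 out front; divide by -2 ⇒ div: 5*x = -25.
Step 5. [5*x = -25] divide by the outer 5, so div: x = -5.

Answer: x ∈ {-5}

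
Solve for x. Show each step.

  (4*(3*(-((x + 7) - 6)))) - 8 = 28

Step 1. [(4*(3*(-((x + 7) - 6)))) - 8 = 28] -8 is outermost — add 8 both sides. So sub: 4*(3*(-((x + 7) - 6))) = 36.
Step 2. [4*(3*(-((x + 7) - 6))) = 36] 4·(inner) — divide through by 4, so div: 3*(-((x + 7) - 6)) = 9.
Step 3. [3*(-((x + 7) - 6)) = 9] leading coefficient 3: divide by 3. So div: -((x + 7) - 6) = 3.
Step 4. [-((x + 7) - 6) = 3] flip signs both sides, so neg: (x + 7) - 6 = -3.
Step 5. [(x + 7) - 6 = -3] add 6: x sits inside (… - 6) ⇒ sub: x + 7 = 3.
Step 6. [x + 7 = 3] +7 is outermost — subtract 7 both sides, so sub: x = -4.

Answer: x ∈ {-4}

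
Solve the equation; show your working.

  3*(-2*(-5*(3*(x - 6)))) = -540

Step 1. [3*(-2*(-5*(3*(x - 6)))) = -540] LHS = 3·(…); ÷3 both sides. So div: -2*(-5*(3*(x - 6))) = -180.
Step 2. [-2*(-5*(3*(x - 6))) = -180] -2 out front; divide by -2 ⇒ div: -5*(3*(x - 6)) = 90.
Step 3. [-5*(3*(x - 6)) = 90] LHS = -5·(…); ÷-5 both sides. So div: 3*(x - 6) = -18.
Step 4. [3*(x - 6) = -18] 3·(inner) — divide through by 3. So div: x - 6 = -6.
Step 5. [x - 6 = -6] peel the -6: add 6 from each side ⇒ sub: x = 0.

Answer: x ∈ {0}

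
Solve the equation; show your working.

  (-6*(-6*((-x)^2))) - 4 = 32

Step 1. [(-6*(-6*((-x)^2))) - 4 = 32] 4 comes off first (add 4). So sub: -6*(-6*((-x)^2)) = 36.
Step 2. [-6*(-6*((-x)^2)) = 36] LHS = -6·(…); ÷-6 both sides ⇒ div: -6*((-x)^2) = -6.
Step 3. [-6*((-x)^2) = -6] leading coefficient -6: divide by -6 ⇒ div: (-x)^2 = 1.
Step 4. [(-x)^2 = 1] LHS squared, RHS 1 ≥ 0: apply √ (±), so sqrt: -x = 1 or -1.
Step 5. [-x = 1 or -1] flip signs both sides, so neg: x = -1 or 1.

Answer: x ∈ {-1, 1}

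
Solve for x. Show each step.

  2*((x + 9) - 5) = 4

Step 1. [2*((x + 9) - 5) = 4] leading coefficient 2: divide by 2 ⇒ div: (x + 9) - 5 = 2.
Step 2. [(x + 9) - 5 = 2] 5 comes off first (add 5) ⇒ sub: x + 9 = 7.
Step 3. [x + 9 = 7] +9 is outermost — subtract 9 both sides. So sub: x = -2.

Answer: x ∈ {-2}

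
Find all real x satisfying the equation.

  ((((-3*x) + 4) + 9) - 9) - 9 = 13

Step 1. [((((-3*x) + 4) + 9) - 9) - 9 = 13] peel the -9: add 9 from each side. So sub: (((-3*x) + 4) + 9) - 9 = 22.
Step 2. [(((-3*x) + 4) + 9) - 9 = 22] -9 is outermost — add 9 both sides, so sub: ((-3*x) + 4) + 9 = 31.
Step 3. [((-3*x) + 4) + 9 = 31] +9 is outermost — subtract 9 both sides, so sub: (-3*x) + 4 = 22.
Step 4. [(-3*x) + 4 = 22] the outer +4 inverts by subtracting 4 ⇒ sub: -3*x = 18.
Step 5. [-3*x = 18] -3·(inner) — divide through by -3. So div: x = -6.

Answer: x ∈ {-6}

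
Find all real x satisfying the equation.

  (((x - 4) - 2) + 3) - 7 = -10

Step 1. [(((x - 4) - 2) + 3) - 7 = -10] add 7: x sits inside (… - 7), so sub: ((x - 4) - 2) + 3 = -3.
Step 2. [((x - 4) - 2) + 3 = -3] the outer +3 inverts by subtracting 3 ⇒ sub: (x - 4) - 2 = -6.
Step 3. [(x - 4) - 2 = -6] 2 comes off first (add 2) ⇒ sub: x - 4 = -4.
Step 4. [x - 4 = -4] -4 is outermost — add 4 both sides, so sub: x = 0.

Answer: x ∈ {0}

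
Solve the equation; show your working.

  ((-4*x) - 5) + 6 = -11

Step 1. [((-4*x) - 5) + 6 = -11] peel the +6: subtract 6 from each side, so sub: (-4*x) - 5 = -17.
Step 2. [(-4*x) - 5 = -17] add 5: x sits inside (… - 5) ⇒ sub: -4*x = -12.
Step 3. [-4*x = -12] leading coefficient -4: divide by -4 ⇒ div: x = 3.

Answer: x ∈ {3}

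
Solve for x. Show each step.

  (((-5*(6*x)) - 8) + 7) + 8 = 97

Step 1. [(((-5*(6*x)) - 8) + 7) + 8 = 97] 8 comes off first (subtract 8), so sub: ((-5*(6*x)) - 8) + 7 = 89.
Step 2. [((-5*(6*x)) - 8) + 7 = 89] +7 is outermost — subtract 7 both sides ⇒ sub: (-5*(6*x)) - 8 = 82.
Step 3. [(-5*(6*x)) - 8 = 82] 8 comes off first (add 8). So sub: -5*(6*x) = 90.
Step 4. [-5*(6*x) = 90] LHS = -5·(…); ÷-5 both sides ⇒ div: 6*x = -18.
Step 5. [6*x = -18] LHS = 6·(…); ÷6 both sides. So div: x = -3.

Answer: x ∈ {-3}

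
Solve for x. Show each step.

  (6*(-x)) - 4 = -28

Step 1. [(6*(-x)) - 4 = -28] the outer -4 inverts by adding 4 ⇒ sub: 6*(-x) = -24.
Step 2. [6*(-x) = -24] 6 out front; divide by 6 ⇒ div: -x = -4.
Step 3. [-x = -4] flip signs both sides, so neg: x = 4.

Answer: x ∈ {4}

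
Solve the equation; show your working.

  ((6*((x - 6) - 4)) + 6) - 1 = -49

Step 1. [((6*((x - 6) - 4)) + 6) - 1 = -49] the outer -1 inverts by adding 1. So sub: (6*((x - 6) - 4)) + 6 = -48.
Step 2. [(6*((x - 6) - 4)) + 6 = -48] 6 divides every term; factor it out. So factor: ((x - 6) - 4) + 1 = -8.
Step 3. [((x - 6) - 4) + 1 = -8] subtract 1: x sits inside (… + 1), so sub: (x - 6) - 4 = -9.
Step 4. [(x - 6) - 4 = -9] add 4: x sits inside (… - 4), so sub: x - 6 = -5.
Step 5. [x - 6 = -5] peel the -6: add 6 from each side ⇒ sub: x = 1.

Answer: x ∈ {1}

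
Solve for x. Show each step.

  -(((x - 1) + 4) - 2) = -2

Step 1. [-(((x - 1) + 4) - 2) = -2] LHS negated; negate both sides. So neg: ((x - 1) + 4) - 2 = 2.
Step 2. [((x - 1) + 4) - 2 = 2] 2 comes off first (add 2). So sub: (x - 1) + 4 = 4.
Step 3. [(x - 1) + 4 = 4] 4 comes off first (subtract 4). So sub: x - 1 = 0.
Step 4. [x - 1 = 0] the outer -1 inverts by adding 1 ⇒ sub: x = 1.

Answer: x ∈ {1}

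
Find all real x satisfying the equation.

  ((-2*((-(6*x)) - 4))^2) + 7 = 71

Step 1. [((-2*((-(6*x)) - 4))^2) + 7 = 71] 7 comes off first (subtract 7) ⇒ sub: (-2*((-(6*x)) - 4))^2 = 64.
Step 2. [(-2*((-(6*x)) - 4))^2 = 64] LHS squared, RHS 64 ≥ 0: apply √ (±). So sqrt: -2*((-(6*x)) - 4) = 8 or -8.
Step 3. [-2*((-(6*x)) - 4) = 8 or -8] divide by the outer -2, so div: (-(6*x)) - 4 = -4 or 4.
Step 4. [(-(6*x)) - 4 = -4 or 4] -4 is outermost — add 4 both sides. So sub: -(6*x) = 0 or 8.
Step 5. [-(6*x) = 0 or 8] LHS negated; negate both sides ⇒ neg: 6*x = 0 or -8.
Step 6. [6*x = 0 or -8] LHS = 6·(…); ÷6 both sides, so div: x = 0 or -4/3.

Answer: x ∈ {-4/3, 0}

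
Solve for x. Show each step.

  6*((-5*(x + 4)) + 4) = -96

Step 1. [6*((-5*(x + 4)) + 4) = -96] LHS = 6·(…); ÷6 both sides ⇒ div: (-5*(x + 4)) + 4 = -16.
Step 2. [(-5*(x + 4)) + 4 = -16] 4 comes off first (subtract 4), so sub: -5*(x + 4) = -20.
Step 3. [-5*(x + 4) = -20] -5 out front; divide by -5. So div: x + 4 = 4.
Step 4. [x + 4 = 4] 4 comes off first (subtract 4) ⇒ sub: x = 0.

Answer: x ∈ {0}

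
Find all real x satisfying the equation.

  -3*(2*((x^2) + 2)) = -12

Step 1. [-3*(2*((x^2) + 2)) = -12] LHS = -3·(…); ÷-3 both sides ⇒ div: 2*((x^2) + 2) = 4.
Step 2. [2*((x^2) + 2) = 4] divide by the outer 2 ⇒ div: (x^2) + 2 = 2.
Step 3. [(x^2) + 2 = 2] peel the +2: subtract 2 from each side. So sub: x^2 = 0.
Step 4. [x^2 = 0] LHS squared, RHS 0 ≥ 0: apply √ (±). So sqrt: x = 0.

Answer: x ∈ {0}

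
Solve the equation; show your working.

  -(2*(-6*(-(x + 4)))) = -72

Step 1. [-(2*(-6*(-(x + 4)))) = -72] leading − — multiply by −1. So neg: 2*(-6*(-(x + 4))) = 72.
Step 2. [2*(-6*(-(x + 4))) = 72] LHS = 2·(…); ÷2 both sides, so div: -6*(-(x + 4)) = 36.
Step 3. [-6*(-(x + 4)) = 36] -6 out front; divide by -6, so div: -(x + 4) = -6.
Step 4. [-(x + 4) = -6] leading − — multiply by −1, so neg: x + 4 = 6.
Step 5. [x + 4 = 6] 4 comes off first (subtract 4) ⇒ sub: x = 2.

Answer: x ∈ {2}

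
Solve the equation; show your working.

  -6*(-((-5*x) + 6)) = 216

Step 1. [-6*(-((-5*x) + 6)) = 216] -6 out front; divide by -6. So div: -((-5*x) + 6) = -36.
Step 2. [-((-5*x) + 6) = -36] leading − — multiply by −1. So neg: (-5*x) + 6 = 36.
Step 3. [(-5*x) + 6 = 36] the outer +6 inverts by subtracting 6, so sub: -5*x = 30.
Step 4. [-5*x = 30] -5·(inner) — divide through by -5. So div: x = -6.

Answer: x ∈ {-6}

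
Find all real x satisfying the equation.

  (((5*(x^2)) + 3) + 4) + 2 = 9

Step 1. [(((5*(x^2)) + 3) + 4) + 2 = 9] peel the +2: subtract 2 from each side. So sub: ((5*(x^2)) + 3) + 4 = 7.
Step 2. [((5*(x^2)) + 3) + 4 = 7] subtract 4: x sits inside (… + 4), so sub: (5*(x^2)) + 3 = 3.
Step 3. [(5*(x^2)) + 3 = 3] +3 is outermost — subtract 3 both sides ⇒ sub: 5*(x^2) = 0.
Step 4. [5*(x^2) = 0] divide by the outer 5, so div: x^2 = 0.
Step 5. [x^2 = 0] LHS squared, RHS 0 ≥ 0: apply √ (±) ⇒ sqrt: x = 0.

Answer: x ∈ {0}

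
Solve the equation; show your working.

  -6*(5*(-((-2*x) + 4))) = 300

Step 1. [-6*(5*(-((-2*x) + 4))) = 300] -6·(inner) — divide through by -6. So div: 5*(-((-2*x) + 4)) = -50.
Step 2. [5*(-((-2*x) + 4)) = -50] LHS = 5·(…); ÷5 both sides ⇒ div: -((-2*x) + 4) = -10.
Step 3. [-((-2*x) + 4) = -10] leading − — multiply by −1, so neg: (-2*x) + 4 = 10.
Step 4. [(-2*x) + 4 = 10] -2 divides every term; factor it out ⇒ factor: x - 2 = -5.
Step 5. [x - 2 = -5] -2 is outermost — add 2 both sides, so sub: x = -3.

Answer: x ∈ {-3}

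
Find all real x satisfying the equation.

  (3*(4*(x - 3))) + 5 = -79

Step 1. [(3*(4*(x - 3))) + 5 = -79] subtract 5: x sits inside (… + 5) ⇒ sub: 3*(4*(x - 3)) = -84.
Step 2. [3*(4*(x - 3)) = -84] leading coefficient 3: divide by 3. So div: 4*(x - 3) = -28.
Step 3. [4*(x - 3) = -28] divide by the outer 4 ⇒ div: x - 3 = -7.
Step 4. [x - 3 = -7] add 3: x sits inside (… - 3), so sub: x = -4.

Answer: x ∈ {-4}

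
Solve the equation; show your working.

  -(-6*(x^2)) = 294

Step 1. [-(-6*(x^2)) = 294] flip signs both sides ⇒ neg: -6*(x^2) = -294.
Step 2. [-6*(x^2) = -294] divide by the outer -6. So div: x^2 = 49.
Step 3. [x^2 = 49] LHS squared, RHS 49 ≥ 0: apply √ (±), so sqrt: x = 7 or -7.

Answer: x ∈ {-7, 7}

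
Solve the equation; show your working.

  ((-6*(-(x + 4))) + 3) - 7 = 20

Step 1. [((-6*(-(x + 4))) + 3) - 7 = 20] add 7: x sits inside (… - 7) ⇒ sub: (-6*(-(x + 4))) + 3 = 27.
Step 2. [(-6*(-(x + 4))) + 3 = 27] subtract 3: x sits inside (… + 3). So sub: -6*(-(x + 4)) = 24.
Step 3. [-6*(-(x + 4)) = 24] divide by the outer -6 ⇒ div: -(x + 4) = -4.
Step 4. [-(x + 4) = -4] flip signs both sides, so neg: x + 4 = 4.
Step 5. [x + 4 = 4] 4 comes off first (subtract 4), so sub: x = 0.

Answer: x ∈ {0}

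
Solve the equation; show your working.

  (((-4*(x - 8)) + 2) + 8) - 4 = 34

Step 1. [(((-4*(x - 8)) + 2) + 8) - 4 = 34] 4 comes off first (add 4), so sub: ((-4*(x - 8)) + 2) + 8 = 38.
Step 2. [((-4*(x - 8)) + 2) + 8 = 38] +8 is outermost — subtract 8 both sides. So sub: (-4*(x - 8)) + 2 = 30.
Step 3. [(-4*(x - 8)) + 2 = 30] subtract 2: x sits inside (… + 2), so sub: -4*(x - 8) = 28.
Step 4. [-4*(x - 8) = 28] -4 out front; divide by -4, so div: x - 8 = -7.
Step 5. [x - 8 = -7] peel the -8: add 8 from each side, so sub: x = 1.

Answer: x ∈ {1}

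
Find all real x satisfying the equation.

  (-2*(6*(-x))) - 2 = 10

Step 1. [(-2*(6*(-x))) - 2 = 10] 2 comes off first (add 2). So sub: -2*(6*(-x)) = 12.
Step 2. [-2*(6*(-x)) = 12] divide by the outer -2. So div: 6*(-x) = -6.
Step 3. [6*(-x) = -6] divide by the outer 6, so div: -x = -1.
Step 4. [-x = -1] flip signs both sides ⇒ neg: x = 1.

Answer: x ∈ {1}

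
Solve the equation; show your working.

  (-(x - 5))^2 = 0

Step 1. [(-(x - 5))^2 = 0] 0 ≥ 0, LHS is (·)² — take ±√, so sqrt: -(x - 5) = 0.
Step 2. [-(x - 5) = 0] flip signs both sides ⇒ neg: x - 5 = 0.
Step 3. [x - 5 = 0] the outer -5 inverts by adding 5 ⇒ sub: x = 5.

Answer: x ∈ {5}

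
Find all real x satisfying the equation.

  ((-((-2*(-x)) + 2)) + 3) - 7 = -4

Step 1. [((-((-2*(-x)) + 2)) + 3) - 7 = -4] peel the -7: add 7 from each side ⇒ sub: (-((-2*(-x)) + 2)) + 3 = 3.
Step 2. [(-((-2*(-x)) + 2)) + 3 = 3] 3 comes off first (subtract 3), so sub: -((-2*(-x)) + 2) = 0.
Step 3. [-((-2*(-x)) + 2) = 0] flip signs both sides ⇒ neg: (-2*(-x)) + 2 = 0.
Step 4. [(-2*(-x)) + 2 = 0] -2 | LHS and -2 | 0: pull -2 out. So factor: (-x) - 1 = 0.
Step 5. [(-x) - 1 = 0] 1 comes off first (add 1). So sub: -x = 1.
Step 6. [-x = 1] flip signs both sides ⇒ neg: x = -1.

Answer: x ∈ {-1}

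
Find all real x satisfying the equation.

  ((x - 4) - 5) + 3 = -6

Step 1. [((x - 4) - 5) + 3 = -6] +3 is outermost — subtract 3 both sides ⇒ sub: (x - 4) - 5 = -9.
Step 2. [(x - 4) - 5 = -9] the outer -5 inverts by adding 5. So sub: x - 4 = -4.
Step 3. [x - 4 = -4] -4 is outermost — add 4 both sides ⇒ sub: x = 0.

Answer: x ∈ {0}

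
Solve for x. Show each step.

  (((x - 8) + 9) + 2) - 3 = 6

Step 1. [(((x - 8) + 9) + 2) - 3 = 6] peel the -3: add 3 from each side. So sub: ((x - 8) + 9) + 2 = 9.
Step 2. [((x - 8) + 9) + 2 = 9] peel the +2: subtract 2 from each side, so sub: (x - 8) + 9 = 7.
Step 3. [(x - 8) + 9 = 7] peel the +9: subtract 9 from each side ⇒ sub: x - 8 = -2.
Step 4. [x - 8 = -2] -8 is outermost — add 8 both sides, so sub: x = 6.

Answer: x ∈ {6}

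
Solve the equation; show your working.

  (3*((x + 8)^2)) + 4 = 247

Step 1. [(3*((x + 8)^2)) + 4 = 247] subtract 4: x sits inside (… + 4) ⇒ sub: 3*((x + 8)^2) = 243.
Step 2. [3*((x + 8)^2) = 243] 3·(inner) — divide through by 3. So div: (x + 8)^2 = 81.
Step 3. [(x + 8)^2 = 81] LHS squared, RHS 81 ≥ 0: apply √ (±), so sqrt: x + 8 = 9 or -9.
Step 4. [x + 8 = 9 or -9] +8 is outermost — subtract 8 both sides. So sub: x = 1 or -17.

Answer: x ∈ {-17, 1}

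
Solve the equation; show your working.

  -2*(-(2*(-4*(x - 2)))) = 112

Step 1. [-2*(-(2*(-4*(x - 2)))) = 112] LHS = -2·(…); ÷-2 both sides. So div: -(2*(-4*(x - 2))) = -56.
Step 2. [-(2*(-4*(x - 2))) = -56] leading − — multiply by −1, so neg: 2*(-4*(x - 2)) = 56.
Step 3. [2*(-4*(x - 2)) = 56] leading coefficient 2: divide by 2 ⇒ div: -4*(x - 2) = 28.
Step 4. [-4*(x - 2) = 28] leading coefficient -4: divide by -4 ⇒ div: x - 2 = -7.
Step 5. [x - 2 = -7] -2 is outermost — add 2 both sides ⇒ sub: x = -5.

Answer: x ∈ {-5}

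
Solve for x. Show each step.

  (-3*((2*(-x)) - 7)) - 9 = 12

Step 1. [(-3*((2*(-x)) - 7)) - 9 = 12] the outer -9 inverts by adding 9. So sub: -3*((2*(-x)) - 7) = 21.
Step 2. [-3*((2*(-x)) - 7) = 21] leading coefficient -3: divide by -3 ⇒ div: (2*(-x)) - 7 = -7.
Step 3. [(2*(-x)) - 7 = -7] peel the -7: add 7 from each side, so sub: 2*(-x) = 0.
Step 4. [2*(-x) = 0] divide by the outer 2 ⇒ div: -x = 0.
Step 5. [-x = 0] leading − — multiply by −1, so neg: x = 0.

Answer: x ∈ {0}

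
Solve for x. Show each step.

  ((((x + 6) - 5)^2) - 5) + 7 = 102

Step 1. [((((x + 6) - 5)^2) - 5) + 7 = 102] +7 is outermost — subtract 7 both sides ⇒ sub: (((x + 6) - 5)^2) - 5 = 95.
Step 2. [(((x + 6) - 5)^2) - 5 = 95] add 5: x sits inside (… - 5). So sub: ((x + 6) - 5)^2 = 100.
Step 3. [((x + 6) - 5)^2 = 100] √ both sides: 100 ≥ 0 gives two branches, so sqrt: (x + 6) - 5 = 10 or -10.
Step 4. [(x + 6) - 5 = 10 or -10] 5 comes off first (add 5), so sub: x + 6 = 15 or -5.
Step 5. [x + 6 = 15 or -5] subtract 6: x sits inside (… + 6), so sub: x = 9 or -11.

Answer: x ∈ {-11, 9}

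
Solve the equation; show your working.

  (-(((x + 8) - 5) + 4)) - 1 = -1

Step 1. [(-(((x + 8) - 5) + 4)) - 1 = -1] -1 is outermost — add 1 both sides, so sub: -(((x + 8) - 5) + 4) = 0.
Step 2. [-(((x + 8) - 5) + 4) = 0] leading − — multiply by −1, so neg: ((x + 8) - 5) + 4 = 0.
Step 3. [((x + 8) - 5) + 4 = 0] 4 comes off first (subtract 4) ⇒ sub: (x + 8) - 5 = -4.
Step 4. [(x + 8) - 5 = -4] -5 is outermost — add 5 both sides. So sub: x + 8 = 1.
Step 5. [x + 8 = 1] subtract 8: x sits inside (… + 8). So sub: x = -7.

Answer: x ∈ {-7}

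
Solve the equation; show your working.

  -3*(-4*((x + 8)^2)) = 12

Step 1. [-3*(-4*((x + 8)^2)) = 12] divide by the outer -3. So div: -4*((x + 8)^2) = -4.
Step 2. [-4*((x + 8)^2) = -4] -4·(inner) — divide through by -4 ⇒ div: (x + 8)^2 = 1.
Step 3. [(x + 8)^2 = 1] LHS squared, RHS 1 ≥ 0: apply √ (±) ⇒ sqrt: x + 8 = 1 or -1.
Step 4. [x + 8 = 1 or -1] peel the +8: subtract 8 from each side. So sub: x = -7 or -9.

Answer: x ∈ {-9, -7}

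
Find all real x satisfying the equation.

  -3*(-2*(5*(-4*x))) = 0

Step 1. [-3*(-2*(5*(-4*x))) = 0] LHS = -3·(…); ÷-3 both sides. So div: -2*(5*(-4*x)) = 0.
Step 2. [-2*(5*(-4*x)) = 0] divide by the outer -2. So div: 5*(-4*x) = 0.
Step 3. [5*(-4*x) = 0] 5·(inner) — divide through by 5 ⇒ div: -4*x = 0.
Step 4. [-4*x = 0] -4 out front; divide by -4 ⇒ div: x = 0.

Answer: x ∈ {0}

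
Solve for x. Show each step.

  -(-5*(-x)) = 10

Step 1. [-(-5*(-x)) = 10] leading − — multiply by −1 ⇒ neg: -5*(-x) = -10.
Step 2. [-5*(-x) = -10] -5 out front; divide by -5, so div: -x = 2.
Step 3. [-x = 2] LHS negated; negate both sides, so neg: x = -2.

Answer: x ∈ {-2}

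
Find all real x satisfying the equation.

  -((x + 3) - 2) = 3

Step 1. [-((x + 3) - 2) = 3] LHS negated; negate both sides, so neg: (x + 3) - 2 = -3.
Step 2. [(x + 3) - 2 = -3] 2 comes off first (add 2). So sub: x + 3 = -1.
Step 3. [x + 3 = -1] the outer +3 inverts by subtracting 3 ⇒ sub: x = -4.

Answer: x ∈ {-4}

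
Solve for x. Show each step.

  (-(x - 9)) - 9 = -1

Step 1. [(-(x - 9)) - 9 = -1] the outer -9 inverts by adding 9, so sub: -(x - 9) = 8.
Step 2. [-(x - 9) = 8] leading − — multiply by −1, so neg: x - 9 = -8.
Step 3. [x - 9 = -8] the outer -9 inverts by adding 9, so sub: x = 1.

Answer: x ∈ {1}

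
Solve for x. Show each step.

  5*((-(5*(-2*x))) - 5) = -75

Step 1. [5*((-(5*(-2*x))) - 5) = -75] leading coefficient 5: divide by 5. So div: (-(5*(-2*x))) - 5 = -15.
Step 2. [(-(5*(-2*x))) - 5 = -15] add 5: x sits inside (… - 5), so sub: -(5*(-2*x)) = -10.
Step 3. [-(5*(-2*x)) = -10] leading − — multiply by −1, so neg: 5*(-2*x) = 10.
Step 4. [5*(-2*x) = 10] LHS = 5·(…); ÷5 both sides. So div: -2*x = 2.
Step 5. [-2*x = 2] -2·(inner) — divide through by -2 ⇒ div: x = -1.

Answer: x ∈ {-1}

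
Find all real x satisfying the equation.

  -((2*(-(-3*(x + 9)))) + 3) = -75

Step 1. [-((2*(-(-3*(x + 9)))) + 3) = -75] LHS negated; negate both sides, so neg: (2*(-(-3*(x + 9)))) + 3 = 75.
Step 2. [(2*(-(-3*(x + 9)))) + 3 = 75] 3 comes off first (subtract 3). So sub: 2*(-(-3*(x + 9))) = 72.
Step 3. [2*(-(-3*(x + 9))) = 72] LHS = 2·(…); ÷2 both sides ⇒ div: -(-3*(x + 9)) = 36.
Step 4. [-(-3*(x + 9)) = 36] LHS negated; negate both sides, so neg: -3*(x + 9) = -36.
Step 5. [-3*(x + 9) = -36] -3·(inner) — divide through by -3, so div: x + 9 = 12.
Step 6. [x + 9 = 12] the outer +9 inverts by subtracting 9. So sub: x = 3.

Answer: x ∈ {3}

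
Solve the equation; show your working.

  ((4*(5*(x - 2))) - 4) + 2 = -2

Step 1. [((4*(5*(x - 2))) - 4) + 2 = -2] subtract 2: x sits inside (… + 2), so sub: (4*(5*(x - 2))) - 4 = -4.
Step 2. [(4*(5*(x - 2))) - 4 = -4] common factor 4 (LHS and -4) — divide through ⇒ factor: (5*(x - 2)) - 1 = -1.
Step 3. [(5*(x - 2)) - 1 = -1] add 1: x sits inside (… - 1). So sub: 5*(x - 2) = 0.
Step 4. [5*(x - 2) = 0] leading coefficient 5: divide by 5. So div: x - 2 = 0.
Step 5. [x - 2 = 0] 2 comes off first (add 2), so sub: x = 2.

Answer: x ∈ {2}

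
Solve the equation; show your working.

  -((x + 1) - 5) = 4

Step 1. [-((x + 1) - 5) = 4] LHS negated; negate both sides. So neg: (x + 1) - 5 = -4.
Step 2. [(x + 1) - 5 = -4] -5 is outermost — add 5 both sides, so sub: x + 1 = 1.
Step 3. [x + 1 = 1] 1 comes off first (subtract 1), so sub: x = 0.

Answer: x ∈ {0}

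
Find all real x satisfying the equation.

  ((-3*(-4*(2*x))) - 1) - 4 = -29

Step 1. [((-3*(-4*(2*x))) - 1) - 4 = -29] the outer -4 inverts by adding 4 ⇒ sub: (-3*(-4*(2*x))) - 1 = -25.
Step 2. [(-3*(-4*(2*x))) - 1 = -25] peel the -1: add 1 from each side. So sub: -3*(-4*(2*x)) = -24.
Step 3. [-3*(-4*(2*x)) = -24] leading coefficient -3: divide by -3. So div: -4*(2*x) = 8.
Step 4. [-4*(2*x) = 8] divide by the outer -4 ⇒ div: 2*x = -2.
Step 5. [2*x = -2] LHS = 2·(…); ÷2 both sides, so div: x = -1.

Answer: x ∈ {-1}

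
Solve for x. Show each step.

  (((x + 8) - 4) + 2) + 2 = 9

Step 1. [(((x + 8) - 4) + 2) + 2 = 9] peel the +2: subtract 2 from each side ⇒ sub: ((x + 8) - 4) + 2 = 7.
Step 2. [((x + 8) - 4) + 2 = 7] the outer +2 inverts by subtracting 2 ⇒ sub: (x + 8) - 4 = 5.
Step 3. [(x + 8) - 4 = 5] peel the -4: add 4 from each side ⇒ sub: x + 8 = 9.
Step 4. [x + 8 = 9] peel the +8: subtract 8 from each side, so sub: x = 1.

Answer: x ∈ {1}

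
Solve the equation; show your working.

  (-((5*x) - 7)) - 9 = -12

Step 1. [(-((5*x) - 7)) - 9 = -12] peel the -9: add 9 from each side ⇒ sub: -((5*x) - 7) = -3.
Step 2. [-((5*x) - 7) = -3] leading − — multiply by −1. So neg: (5*x) - 7 = 3.
Step 3. [(5*x) - 7 = 3] add 7: x sits inside (… - 7) ⇒ sub: 5*x = 10.
Step 4. [5*x = 10] 5·(inner) — divide through by 5, so div: x = 2.

Answer: x ∈ {2}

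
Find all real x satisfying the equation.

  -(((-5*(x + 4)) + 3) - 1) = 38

Step 1. [-(((-5*(x + 4)) + 3) - 1) = 38] LHS negated; negate both sides. So neg: ((-5*(x + 4)) + 3) - 1 = -38.
Step 2. [((-5*(x + 4)) + 3) - 1 = -38] add 1: x sits inside (… - 1). So sub: (-5*(x + 4)) + 3 = -37.
Step 3. [(-5*(x + 4)) + 3 = -37] peel the +3: subtract 3 from each side. So sub: -5*(x + 4) = -40.
Step 4. [-5*(x + 4) = -40] LHS = -5·(…); ÷-5 both sides ⇒ div: x + 4 = 8.
Step 5. [x + 4 = 8] peel the +4: subtract 4 from each side, so sub: x = 4.

Answer: x ∈ {4}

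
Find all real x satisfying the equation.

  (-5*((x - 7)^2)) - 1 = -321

Step 1. [(-5*((x - 7)^2)) - 1 = -321] -1 is outermost — add 1 both sides. So sub: -5*((x - 7)^2) = -320.
Step 2. [-5*((x - 7)^2) = -320] -5·(inner) — divide through by -5. So div: (x - 7)^2 = 64.
Step 3. [(x - 7)^2 = 64] LHS squared, RHS 64 ≥ 0: apply √ (±), so sqrt: x - 7 = 8 or -8.
Step 4. [x - 7 = 8 or -8] -7 is outermost — add 7 both sides ⇒ sub: x = 15 or -1.

Answer: x ∈ {-1, 15}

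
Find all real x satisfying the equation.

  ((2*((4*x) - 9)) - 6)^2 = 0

Step 1. [((2*((4*x) - 9)) - 6)^2 = 0] √ both sides: 0 ≥ 0 gives two branches ⇒ sqrt: (2*((4*x) - 9)) - 6 = 0.
Step 2. [(2*((4*x) - 9)) - 6 = 0] the outer -6 inverts by adding 6, so sub: 2*((4*x) - 9) = 6.
Step 3. [2*((4*x) - 9) = 6] leading coefficient 2: divide by 2, so div: (4*x) - 9 = 3.
Step 4. [(4*x) - 9 = 3] add 9: x sits inside (… - 9), so sub: 4*x = 12.
Step 5. [4*x = 12] 4 out front; divide by 4 ⇒ div: x = 3.

Answer: x ∈ {3}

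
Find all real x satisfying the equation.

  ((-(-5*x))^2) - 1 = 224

Step 1. [((-(-5*x))^2) - 1 = 224] add 1: x sits inside (… - 1) ⇒ sub: (-(-5*x))^2 = 225.
Step 2. [(-(-5*x))^2 = 225] √ both sides: 225 ≥ 0 gives two branches, so sqrt: -(-5*x) = 15 or -15.
Step 3. [-(-5*x) = 15 or -15] leading − — multiply by −1 ⇒ neg: -5*x = -15 or 15.
Step 4. [-5*x = -15 or 15] divide by the outer -5, so div: x = 3 or -3.

Answer: x ∈ {-3, 3}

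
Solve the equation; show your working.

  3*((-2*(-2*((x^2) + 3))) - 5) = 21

Step 1. [3*((-2*(-2*((x^2) + 3))) - 5) = 21] LHS = 3·(…); ÷3 both sides. So div: (-2*(-2*((x^2) + 3))) - 5 = 7.
Step 2. [(-2*(-2*((x^2) + 3))) - 5 = 7] peel the -5: add 5 from each side, so sub: -2*(-2*((x^2) + 3)) = 12.
Step 3. [-2*(-2*((x^2) + 3)) = 12] -2·(inner) — divide through by -2, so div: -2*((x^2) + 3) = -6.
Step 4. [-2*((x^2) + 3) = -6] -2 out front; divide by -2. So div: (x^2) + 3 = 3.
Step 5. [(x^2) + 3 = 3] peel the +3: subtract 3 from each side ⇒ sub: x^2 = 0.
Step 6. [x^2 = 0] LHS squared, RHS 0 ≥ 0: apply √ (±), so sqrt: x = 0.

Answer: x ∈ {0}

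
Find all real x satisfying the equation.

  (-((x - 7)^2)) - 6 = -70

Step 1. [(-((x - 7)^2)) - 6 = -70] peel the -6: add 6 from each side ⇒ sub: -((x - 7)^2) = -64.
Step 2. [-((x - 7)^2) = -64] flip signs both sides ⇒ neg: (x - 7)^2 = 64.
Step 3. [(x - 7)^2 = 64] LHS squared, RHS 64 ≥ 0: apply √ (±). So sqrt: x - 7 = 8 or -8.
Step 4. [x - 7 = 8 or -8] -7 is outermost — add 7 both sides. So sub: x = 15 or -1.

Answer: x ∈ {-1, 15}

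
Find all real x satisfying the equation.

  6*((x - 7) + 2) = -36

Step 1. [6*((x - 7) + 2) = -36] divide by the outer 6, so div: (x - 7) + 2 = -6.
Step 2. [(x - 7) + 2 = -6] 2 comes off first (subtract 2) ⇒ sub: x - 7 = -8.
Step 3. [x - 7 = -8] the outer -7 inverts by adding 7 ⇒ sub: x = -1.

Answer: x ∈ {-1}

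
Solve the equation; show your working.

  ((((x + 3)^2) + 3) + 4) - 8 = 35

Step 1. [((((x + 3)^2) + 3) + 4) - 8 = 35] -8 is outermost — add 8 both sides, so sub: (((x + 3)^2) + 3) + 4 = 43.
Step 2. [(((x + 3)^2) + 3) + 4 = 43] 4 comes off first (subtract 4). So sub: ((x + 3)^2) + 3 = 39.
Step 3. [((x + 3)^2) + 3 = 39] the outer +3 inverts by subtracting 3. So sub: (x + 3)^2 = 36.
Step 4. [(x + 3)^2 = 36] LHS squared, RHS 36 ≥ 0: apply √ (±). So sqrt: x + 3 = 6 or -6.
Step 5. [x + 3 = 6 or -6] +3 is outermost — subtract 3 both sides ⇒ sub: x = 3 or -9.

Answer: x ∈ {-9, 3}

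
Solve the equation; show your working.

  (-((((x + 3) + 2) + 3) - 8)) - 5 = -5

Step 1. [(-((((x + 3) + 2) + 3) - 8)) - 5 = -5] the outer -5 inverts by adding 5 ⇒ sub: -((((x + 3) + 2) + 3) - 8) = 0.
Step 2. [-((((x + 3) + 2) + 3) - 8) = 0] leading − — multiply by −1 ⇒ neg: (((x + 3) + 2) + 3) - 8 = 0.
Step 3. [(((x + 3) + 2) + 3) - 8 = 0] -8 is outermost — add 8 both sides ⇒ sub: ((x + 3) + 2) + 3 = 8.
Step 4. [((x + 3) + 2) + 3 = 8] +3 is outermost — subtract 3 both sides. So sub: (x + 3) + 2 = 5.
Step 5. [(x + 3) + 2 = 5] 2 comes off first (subtract 2) ⇒ sub: x + 3 = 3.
Step 6. [x + 3 = 3] subtract 3: x sits inside (… + 3), so sub: x = 0.

Answer: x ∈ {0}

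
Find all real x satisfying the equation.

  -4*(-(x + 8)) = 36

Step 1. [-4*(-(x + 8)) = 36] leading coefficient -4: divide by -4. So div: -(x + 8) = -9.
Step 2. [-(x + 8) = -9] LHS negated; negate both sides, so neg: x + 8 = 9.
Step 3. [x + 8 = 9] peel the +8: subtract 8 from each side. So sub: x = 1.

Answer: x ∈ {1}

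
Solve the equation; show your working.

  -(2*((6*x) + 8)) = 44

Step 1. [-(2*((6*x) + 8)) = 44] LHS negated; negate both sides, so neg: 2*((6*x) + 8) = -44.
Step 2. [2*((6*x) + 8) = -44] divide by the outer 2, so div: (6*x) + 8 = -22.
Step 3. [(6*x) + 8 = -22] 8 comes off first (subtract 8). So sub: 6*x = -30.
Step 4. [6*x = -30] 6·(inner) — divide through by 6. So div: x = -5.

Answer: x ∈ {-5}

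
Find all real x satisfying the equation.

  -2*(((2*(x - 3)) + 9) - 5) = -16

Step 1. [-2*(((2*(x - 3)) + 9) - 5) = -16] LHS = -2·(…); ÷-2 both sides. So div: ((2*(x - 3)) + 9) - 5 = 8.
Step 2. [((2*(x - 3)) + 9) - 5 = 8] the outer -5 inverts by adding 5. So sub: (2*(x - 3)) + 9 = 13.
Step 3. [(2*(x - 3)) + 9 = 13] subtract 9: x sits inside (… + 9) ⇒ sub: 2*(x - 3) = 4.
Step 4. [2*(x - 3) = 4] 2 out front; divide by 2 ⇒ div: x - 3 = 2.
Step 5. [x - 3 = 2] add 3: x sits inside (… - 3). So sub: x = 5.

Answer: x ∈ {5}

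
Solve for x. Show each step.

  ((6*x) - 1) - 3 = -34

Step 1. [((6*x) - 1) - 3 = -34] -3 is outermost — add 3 both sides. So sub: (6*x) - 1 = -31.
Step 2. [(6*x) - 1 = -31] the outer -1 inverts by adding 1, so sub: 6*x = -30.
Step 3. [6*x = -30] 6·(inner) — divide through by 6. So div: x = -5.

Answer: x ∈ {-5}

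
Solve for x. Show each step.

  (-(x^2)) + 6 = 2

Step 1. [(-(x^2)) + 6 = 2] peel the +6: subtract 6 from each side ⇒ sub: -(x^2) = -4.
Step 2. [-(x^2) = -4] LHS negated; negate both sides. So neg: x^2 = 4.
Step 3. [x^2 = 4] √ both sides: 4 ≥ 0 gives two branches. So sqrt: x = 2 or -2.

Answer: x ∈ {-2, 2}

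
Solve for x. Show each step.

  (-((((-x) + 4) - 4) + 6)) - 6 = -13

Step 1. [(-((((-x) + 4) - 4) + 6)) - 6 = -13] peel the -6: add 6 from each side, so sub: -((((-x) + 4) - 4) + 6) = -7.
Step 2. [-((((-x) + 4) - 4) + 6) = -7] flip signs both sides. So neg: (((-x) + 4) - 4) + 6 = 7.
Step 3. [(((-x) + 4) - 4) + 6 = 7] the outer +6 inverts by subtracting 6. So sub: ((-x) + 4) - 4 = 1.
Step 4. [((-x) + 4) - 4 = 1] 4 comes off first (add 4) ⇒ sub: (-x) + 4 = 5.
Step 5. [(-x) + 4 = 5] subtract 4: x sits inside (… + 4) ⇒ sub: -x = 1.
Step 6. [-x = 1] flip signs both sides, so neg: x = -1.

Answer: x ∈ {-1}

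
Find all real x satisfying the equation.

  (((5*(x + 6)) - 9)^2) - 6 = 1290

Step 1. [(((5*(x + 6)) - 9)^2) - 6 = 1290] add 6: x sits inside (… - 6), so sub: ((5*(x + 6)) - 9)^2 = 1296.
Step 2. [((5*(x + 6)) - 9)^2 = 1296] √ both sides: 1296 ≥ 0 gives two branches, so sqrt: (5*(x + 6)) - 9 = 36 or -36.
Step 3. [(5*(x + 6)) - 9 = 36 or -36] add 9: x sits inside (… - 9). So sub: 5*(x + 6) = 45 or -27.
Step 4. [5*(x + 6) = 45 or -27] 5·(inner) — divide through by 5, so div: x + 6 = 9 or -27/5.
Step 5. [x + 6 = 9 or -27/5] subtract 6: x sits inside (… + 6), so sub: x = 3 or -57/5.

Answer: x ∈ {-57/5, 3}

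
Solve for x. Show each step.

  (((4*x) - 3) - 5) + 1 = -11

Step 1. [(((4*x) - 3) - 5) + 1 = -11] 1 comes off first (subtract 1) ⇒ sub: ((4*x) - 3) - 5 = -12.
Step 2. [((4*x) - 3) - 5 = -12] add 5: x sits inside (… - 5). So sub: (4*x) - 3 = -7.
Step 3. [(4*x) - 3 = -7] add 3: x sits inside (… - 3) ⇒ sub: 4*x = -4.
Step 4. [4*x = -4] LHS = 4·(…); ÷4 both sides, so div: x = -1.

Answer: x ∈ {-1}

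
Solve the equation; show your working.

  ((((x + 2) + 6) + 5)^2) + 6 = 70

Step 1. [((((x + 2) + 6) + 5)^2) + 6 = 70] 6 comes off first (subtract 6) ⇒ sub: (((x + 2) + 6) + 5)^2 = 64.
Step 2. [(((x + 2) + 6) + 5)^2 = 64] 64 ≥ 0, LHS is (·)² — take ±√, so sqrt: ((x + 2) + 6) + 5 = 8 or -8.
Step 3. [((x + 2) + 6) + 5 = 8 or -8] +5 is outermost — subtract 5 both sides, so sub: (x + 2) + 6 = 3 or -13.
Step 4. [(x + 2) + 6 = 3 or -13] peel the +6: subtract 6 from each side, so sub: x + 2 = -3 or -19.
Step 5. [x + 2 = -3 or -19] 2 comes off first (subtract 2). So sub: x = -5 or -21.

Answer: x ∈ {-21, -5}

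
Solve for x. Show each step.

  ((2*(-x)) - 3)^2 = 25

Step 1. [((2*(-x)) - 3)^2 = 25] LHS squared, RHS 25 ≥ 0: apply √ (±). So sqrt: (2*(-x)) - 3 = 5 or -5.
Step 2. [(2*(-x)) - 3 = 5 or -5] peel the -3: add 3 from each side ⇒ sub: 2*(-x) = 8 or -2.
Step 3. [2*(-x) = 8 or -2] divide by the outer 2. So div: -x = 4 or -1.
Step 4. [-x = 4 or -1] LHS negated; negate both sides, so neg: x = -4 or 1.

Answer: x ∈ {-4, 1}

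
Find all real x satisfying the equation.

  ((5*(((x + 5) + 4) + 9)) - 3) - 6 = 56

Step 1. [((5*(((x + 5) + 4) + 9)) - 3) - 6 = 56] 6 comes off first (add 6). So sub: (5*(((x + 5) + 4) + 9)) - 3 = 62.
Step 2. [(5*(((x + 5) + 4) + 9)) - 3 = 62] the outer -3 inverts by adding 3. So sub: 5*(((x + 5) + 4) + 9) = 65.
Step 3. [5*(((x + 5) + 4) + 9) = 65] 5 out front; divide by 5. So div: ((x + 5) + 4) + 9 = 13.
Step 4. [((x + 5) + 4) + 9 = 13] peel the +9: subtract 9 from each side. So sub: (x + 5) + 4 = 4.
Step 5. [(x + 5) + 4 = 4] +4 is outermost — subtract 4 both sides. So sub: x + 5 = 0.
Step 6. [x + 5 = 0] peel the +5: subtract 5 from each side, so sub: x = -5.

Answer: x ∈ {-5}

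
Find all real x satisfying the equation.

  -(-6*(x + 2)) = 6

Step 1. [-(-6*(x + 2)) = 6] flip signs both sides ⇒ neg: -6*(x + 2) = -6.
Step 2. [-6*(x + 2) = -6] -6 out front; divide by -6 ⇒ div: x + 2 = 1.
Step 3. [x + 2 = 1] +2 is outermost — subtract 2 both sides ⇒ sub: x = -1.

Answer: x ∈ {-1}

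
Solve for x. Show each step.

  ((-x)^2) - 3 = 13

Step 1. [((-x)^2) - 3 = 13] -3 is outermost — add 3 both sides, so sub: (-x)^2 = 16.
Step 2. [(-x)^2 = 16] √ both sides: 16 ≥ 0 gives two branches ⇒ sqrt: -x = 4 or -4.
Step 3. [-x = 4 or -4] LHS negated; negate both sides ⇒ neg: x = -4 or 4.

Answer: x ∈ {-4, 4}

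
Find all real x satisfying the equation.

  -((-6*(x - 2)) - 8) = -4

Step 1. [-((-6*(x - 2)) - 8) = -4] flip signs both sides, so neg: (-6*(x - 2)) - 8 = 4.
Step 2. [(-6*(x - 2)) - 8 = 4] -8 is outermost — add 8 both sides ⇒ sub: -6*(x - 2) = 12.
Step 3. [-6*(x - 2) = 12] divide by the outer -6 ⇒ div: x - 2 = -2.
Step 4. [x - 2 = -2] peel the -2: add 2 from each side. So sub: x = 0.

Answer: x ∈ {0}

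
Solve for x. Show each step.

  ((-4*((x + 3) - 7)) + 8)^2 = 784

Step 1. [((-4*((x + 3) - 7)) + 8)^2 = 784] LHS squared, RHS 784 ≥ 0: apply √ (±), so sqrt: (-4*((x + 3) - 7)) + 8 = 28 or -28.
Step 2. [(-4*((x + 3) - 7)) + 8 = 28 or -28] -4 divides every term; factor it out. So factor: ((x + 3) - 7) - 2 = -7 or 7.
Step 3. [((x + 3) - 7) - 2 = -7 or 7] 2 comes off first (add 2) ⇒ sub: (x + 3) - 7 = -5 or 9.
Step 4. [(x + 3) - 7 = -5 or 9] peel the -7: add 7 from each side, so sub: x + 3 = 2 or 16.
Step 5. [x + 3 = 2 or 16] subtract 3: x sits inside (… + 3). So sub: x = -1 or 13.

Answer: x ∈ {-1, 13}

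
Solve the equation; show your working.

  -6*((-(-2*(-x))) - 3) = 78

Step 1. [-6*((-(-2*(-x))) - 3) = 78] leading coefficient -6: divide by -6. So div: (-(-2*(-x))) - 3 = -13.
Step 2. [(-(-2*(-x))) - 3 = -13] -3 is outermost — add 3 both sides, so sub: -(-2*(-x)) = -10.
Step 3. [-(-2*(-x)) = -10] leading − — multiply by −1. So neg: -2*(-x) = 10.
Step 4. [-2*(-x) = 10] leading coefficient -2: divide by -2. So div: -x = -5.
Step 5. [-x = -5] LHS negated; negate both sides ⇒ neg: x = 5.

Answer: x ∈ {5}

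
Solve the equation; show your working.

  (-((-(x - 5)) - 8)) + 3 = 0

Step 1. [(-((-(x - 5)) - 8)) + 3 = 0] +3 is outermost — subtract 3 both sides. So sub: -((-(x - 5)) - 8) = -3.
Step 2. [-((-(x - 5)) - 8) = -3] LHS negated; negate both sides ⇒ neg: (-(x - 5)) - 8 = 3.
Step 3. [(-(x - 5)) - 8 = 3] -8 is outermost — add 8 both sides. So sub: -(x - 5) = 11.
Step 4. [-(x - 5) = 11] leading − — multiply by −1 ⇒ neg: x - 5 = -11.
Step 5. [x - 5 = -11] add 5: x sits inside (… - 5). So sub: x = -6.

Answer: x ∈ {-6}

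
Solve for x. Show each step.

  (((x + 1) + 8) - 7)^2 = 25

Step 1. [(((x + 1) + 8) - 7)^2 = 25] √ both sides: 25 ≥ 0 gives two branches. So sqrt: ((x + 1) + 8) - 7 = 5 or -5.
Step 2. [((x + 1) + 8) - 7 = 5 or -5] add 7: x sits inside (… - 7) ⇒ sub: (x + 1) + 8 = 12 or 2.
Step 3. [(x + 1) + 8 = 12 or 2] the outer +8 inverts by subtracting 8, so sub: x + 1 = 4 or -6.
Step 4. [x + 1 = 4 or -6] the outer +1 inverts by subtracting 1, so sub: x = 3 or -7.

Answer: x ∈ {-7, 3}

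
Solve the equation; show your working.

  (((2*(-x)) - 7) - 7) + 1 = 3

Step 1. [(((2*(-x)) - 7) - 7) + 1 = 3] subtract 1: x sits inside (… + 1), so sub: ((2*(-x)) - 7) - 7 = 2.
Step 2. [((2*(-x)) - 7) - 7 = 2] add 7: x sits inside (… - 7) ⇒ sub: (2*(-x)) - 7 = 9.
Step 3. [(2*(-x)) - 7 = 9] add 7: x sits inside (… - 7). So sub: 2*(-x) = 16.
Step 4. [2*(-x) = 16] divide by the outer 2, so div: -x = 8.
Step 5. [-x = 8] leading − — multiply by −1. So neg: x = -8.

Answer: x ∈ {-8}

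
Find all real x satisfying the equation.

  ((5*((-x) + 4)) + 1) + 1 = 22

Step 1. [((5*((-x) + 4)) + 1) + 1 = 22] peel the +1: subtract 1 from each side, so sub: (5*((-x) + 4)) + 1 = 21.
Step 2. [(5*((-x) + 4)) + 1 = 21] peel the +1: subtract 1 from each side ⇒ sub: 5*((-x) + 4) = 20.
Step 3. [5*((-x) + 4) = 20] LHS = 5·(…); ÷5 both sides, so div: (-x) + 4 = 4.
Step 4. [(-x) + 4 = 4] the outer +4 inverts by subtracting 4 ⇒ sub: -x = 0.
Step 5. [-x = 0] leading − — multiply by −1. So neg: x = 0.

Answer: x ∈ {0}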